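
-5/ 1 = -5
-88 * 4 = -352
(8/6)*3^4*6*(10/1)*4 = 25920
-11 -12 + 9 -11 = -25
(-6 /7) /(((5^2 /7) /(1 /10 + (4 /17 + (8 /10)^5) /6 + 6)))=-1974283 /1328125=-1.49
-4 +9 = 5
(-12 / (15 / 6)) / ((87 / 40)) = -64 / 29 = -2.21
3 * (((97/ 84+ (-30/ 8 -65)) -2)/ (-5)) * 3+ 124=17449/ 70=249.27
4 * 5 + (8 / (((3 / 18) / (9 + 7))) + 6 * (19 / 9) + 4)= 2414 / 3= 804.67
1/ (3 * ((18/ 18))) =1/ 3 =0.33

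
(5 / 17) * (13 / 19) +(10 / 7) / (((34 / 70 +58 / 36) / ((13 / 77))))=0.32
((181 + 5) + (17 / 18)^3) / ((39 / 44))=11986315 / 56862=210.80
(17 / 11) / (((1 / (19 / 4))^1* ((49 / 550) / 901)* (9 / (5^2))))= 181889375 / 882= 206223.78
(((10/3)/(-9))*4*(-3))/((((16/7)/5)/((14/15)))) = 245/27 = 9.07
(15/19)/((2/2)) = 15/19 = 0.79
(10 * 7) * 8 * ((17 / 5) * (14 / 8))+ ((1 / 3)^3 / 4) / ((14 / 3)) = 1679329 / 504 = 3332.00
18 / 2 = 9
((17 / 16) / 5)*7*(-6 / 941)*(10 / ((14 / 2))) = -51 / 3764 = -0.01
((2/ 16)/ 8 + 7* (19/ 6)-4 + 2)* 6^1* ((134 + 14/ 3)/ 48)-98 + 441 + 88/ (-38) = 1889237/ 2736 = 690.51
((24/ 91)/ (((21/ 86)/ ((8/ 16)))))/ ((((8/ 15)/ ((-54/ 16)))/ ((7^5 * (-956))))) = 54908825.19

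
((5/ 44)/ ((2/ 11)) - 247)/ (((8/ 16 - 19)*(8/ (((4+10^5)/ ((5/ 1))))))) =49276971/ 1480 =33295.25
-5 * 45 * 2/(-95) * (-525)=-47250/19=-2486.84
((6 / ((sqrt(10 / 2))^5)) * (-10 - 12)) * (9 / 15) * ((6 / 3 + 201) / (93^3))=-8932 * sqrt(5) / 55858125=-0.00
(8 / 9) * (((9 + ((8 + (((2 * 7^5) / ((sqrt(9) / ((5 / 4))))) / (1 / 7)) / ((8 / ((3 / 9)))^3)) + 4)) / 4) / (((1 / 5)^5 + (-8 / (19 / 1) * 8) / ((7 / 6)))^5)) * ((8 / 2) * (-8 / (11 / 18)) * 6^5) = 346783432676577390432357788085937500 / 27356354977952482950189812245177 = 12676.52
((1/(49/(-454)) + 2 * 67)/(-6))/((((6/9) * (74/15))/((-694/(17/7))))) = 7953240/4403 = 1806.32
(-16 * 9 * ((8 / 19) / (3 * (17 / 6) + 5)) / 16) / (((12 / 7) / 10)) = -280 / 171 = -1.64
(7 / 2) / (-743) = -7 / 1486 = -0.00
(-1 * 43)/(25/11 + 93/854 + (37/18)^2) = -65438604/10054619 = -6.51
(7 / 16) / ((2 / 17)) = 119 / 32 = 3.72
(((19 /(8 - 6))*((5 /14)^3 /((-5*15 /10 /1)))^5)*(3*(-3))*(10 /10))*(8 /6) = 185546875 /196890870940356096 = 0.00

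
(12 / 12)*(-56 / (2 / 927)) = -25956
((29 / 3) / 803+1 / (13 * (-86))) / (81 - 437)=-30013 / 958801272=-0.00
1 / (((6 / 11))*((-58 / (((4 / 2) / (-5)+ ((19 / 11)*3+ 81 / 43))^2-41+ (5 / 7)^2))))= -89976892 / 722542975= -0.12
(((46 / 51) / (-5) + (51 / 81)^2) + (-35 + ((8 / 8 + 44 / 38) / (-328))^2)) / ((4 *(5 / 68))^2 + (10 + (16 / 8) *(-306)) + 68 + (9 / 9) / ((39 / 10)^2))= 143069718317851 / 2195769111347520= 0.07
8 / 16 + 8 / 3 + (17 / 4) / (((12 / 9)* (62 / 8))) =1331 / 372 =3.58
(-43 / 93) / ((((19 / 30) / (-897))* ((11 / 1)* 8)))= 192855 / 25916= 7.44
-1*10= -10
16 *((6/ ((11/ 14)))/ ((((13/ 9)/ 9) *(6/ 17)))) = 308448/ 143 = 2156.98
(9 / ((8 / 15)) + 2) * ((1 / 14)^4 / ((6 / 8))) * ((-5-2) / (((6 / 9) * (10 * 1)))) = -151 / 219520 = -0.00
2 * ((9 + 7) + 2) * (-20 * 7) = -5040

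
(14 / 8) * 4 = 7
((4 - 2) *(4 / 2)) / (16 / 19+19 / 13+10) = 988 / 3039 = 0.33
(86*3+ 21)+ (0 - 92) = 187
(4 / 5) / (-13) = -4 / 65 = -0.06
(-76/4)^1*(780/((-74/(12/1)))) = 88920/37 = 2403.24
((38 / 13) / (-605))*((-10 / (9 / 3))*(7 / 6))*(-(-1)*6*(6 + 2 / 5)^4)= 557842432 / 2949375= 189.14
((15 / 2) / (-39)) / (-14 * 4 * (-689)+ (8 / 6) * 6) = -5 / 1003392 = -0.00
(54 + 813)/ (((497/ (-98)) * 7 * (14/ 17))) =-14739/ 497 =-29.66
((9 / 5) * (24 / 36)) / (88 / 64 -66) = -48 / 2585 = -0.02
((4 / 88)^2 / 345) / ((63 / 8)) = 2 / 2629935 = 0.00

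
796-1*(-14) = 810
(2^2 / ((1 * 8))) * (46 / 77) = 23 / 77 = 0.30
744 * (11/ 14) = 4092/ 7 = 584.57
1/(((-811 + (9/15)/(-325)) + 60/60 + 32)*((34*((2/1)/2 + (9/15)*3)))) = -8125/601784428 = -0.00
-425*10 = -4250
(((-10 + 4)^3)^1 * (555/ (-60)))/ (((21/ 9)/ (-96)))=-575424/ 7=-82203.43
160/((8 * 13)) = 20/13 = 1.54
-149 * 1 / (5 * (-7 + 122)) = -149 / 575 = -0.26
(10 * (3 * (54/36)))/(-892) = -45/892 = -0.05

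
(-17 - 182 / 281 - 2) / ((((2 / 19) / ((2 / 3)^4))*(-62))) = 419596 / 705591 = 0.59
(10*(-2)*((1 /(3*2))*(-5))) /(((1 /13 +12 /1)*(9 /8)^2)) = 41600 /38151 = 1.09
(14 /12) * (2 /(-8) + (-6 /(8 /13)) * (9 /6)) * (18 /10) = -2499 /80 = -31.24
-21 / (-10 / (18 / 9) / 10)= 42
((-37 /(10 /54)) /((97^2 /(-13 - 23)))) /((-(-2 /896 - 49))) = 16111872 /1032778885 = 0.02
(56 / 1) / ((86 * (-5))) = -28 / 215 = -0.13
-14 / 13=-1.08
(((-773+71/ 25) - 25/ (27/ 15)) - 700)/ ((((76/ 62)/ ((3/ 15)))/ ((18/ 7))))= -10351241/ 16625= -622.63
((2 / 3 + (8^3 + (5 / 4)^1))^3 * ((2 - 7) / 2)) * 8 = -1172713297315 / 432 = -2714614114.16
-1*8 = -8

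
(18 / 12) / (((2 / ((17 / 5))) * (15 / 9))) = 1.53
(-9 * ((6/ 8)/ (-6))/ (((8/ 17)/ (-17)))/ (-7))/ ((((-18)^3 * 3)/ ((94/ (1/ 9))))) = -13583/ 48384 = -0.28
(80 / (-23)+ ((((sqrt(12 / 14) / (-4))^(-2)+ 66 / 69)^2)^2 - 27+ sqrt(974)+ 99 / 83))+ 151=sqrt(974)+ 279195937291079 / 1881371043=148431.46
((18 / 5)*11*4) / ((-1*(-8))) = 99 / 5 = 19.80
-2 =-2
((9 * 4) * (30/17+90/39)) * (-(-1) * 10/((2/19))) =3078000/221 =13927.60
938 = 938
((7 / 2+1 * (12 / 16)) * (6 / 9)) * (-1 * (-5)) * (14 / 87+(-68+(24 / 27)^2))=-6693665 / 7047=-949.86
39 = 39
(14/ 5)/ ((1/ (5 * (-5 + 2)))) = -42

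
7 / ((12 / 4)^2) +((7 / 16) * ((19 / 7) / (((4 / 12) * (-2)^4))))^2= 487993 / 589824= 0.83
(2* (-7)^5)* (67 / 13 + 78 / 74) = -100371404 / 481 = -208672.36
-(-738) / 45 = 82 / 5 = 16.40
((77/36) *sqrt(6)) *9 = 77 *sqrt(6)/4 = 47.15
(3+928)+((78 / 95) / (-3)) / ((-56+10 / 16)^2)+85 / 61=1060376420276 / 1137262955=932.39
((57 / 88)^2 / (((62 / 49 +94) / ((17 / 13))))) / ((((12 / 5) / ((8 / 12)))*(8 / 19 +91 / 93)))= 885599785 / 774769295872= 0.00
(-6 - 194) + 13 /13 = -199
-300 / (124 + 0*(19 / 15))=-75 / 31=-2.42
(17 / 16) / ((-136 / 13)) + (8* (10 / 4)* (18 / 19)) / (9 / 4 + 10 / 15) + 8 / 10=612411 / 85120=7.19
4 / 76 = 1 / 19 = 0.05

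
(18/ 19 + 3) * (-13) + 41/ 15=-13846/ 285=-48.58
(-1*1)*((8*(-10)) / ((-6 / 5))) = -200 / 3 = -66.67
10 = 10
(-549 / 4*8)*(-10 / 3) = 3660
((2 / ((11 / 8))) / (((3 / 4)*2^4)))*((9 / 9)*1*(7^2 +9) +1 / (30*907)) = 286942 / 40815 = 7.03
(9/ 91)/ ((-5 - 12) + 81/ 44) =-396/ 60697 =-0.01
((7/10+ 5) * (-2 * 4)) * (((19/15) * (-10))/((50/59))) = 85196/125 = 681.57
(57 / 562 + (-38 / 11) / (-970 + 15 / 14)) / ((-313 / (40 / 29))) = -35216956 / 76118659991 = -0.00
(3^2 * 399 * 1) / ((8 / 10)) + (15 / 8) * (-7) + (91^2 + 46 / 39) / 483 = 677042825 / 150696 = 4492.77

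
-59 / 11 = -5.36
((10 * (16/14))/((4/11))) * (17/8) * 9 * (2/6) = 2805/14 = 200.36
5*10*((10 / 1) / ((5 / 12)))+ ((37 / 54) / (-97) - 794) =405.99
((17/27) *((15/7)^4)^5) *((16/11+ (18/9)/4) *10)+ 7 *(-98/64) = 1440451651351616173172420227/28086877736759424352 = 51285574.17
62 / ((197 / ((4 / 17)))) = 248 / 3349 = 0.07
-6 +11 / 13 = -67 / 13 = -5.15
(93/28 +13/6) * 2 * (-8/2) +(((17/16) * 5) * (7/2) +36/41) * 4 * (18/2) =4525967/6888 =657.08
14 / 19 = 0.74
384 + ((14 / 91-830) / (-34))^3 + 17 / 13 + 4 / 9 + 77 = 1457411267030 / 97144749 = 15002.47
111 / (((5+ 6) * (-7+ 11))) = 111 / 44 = 2.52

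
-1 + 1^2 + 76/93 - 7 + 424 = 38857/93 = 417.82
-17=-17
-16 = -16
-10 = -10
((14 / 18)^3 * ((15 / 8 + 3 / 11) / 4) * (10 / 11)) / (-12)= -0.02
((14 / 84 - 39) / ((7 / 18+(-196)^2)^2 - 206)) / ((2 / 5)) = -31455 / 478165268281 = -0.00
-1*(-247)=247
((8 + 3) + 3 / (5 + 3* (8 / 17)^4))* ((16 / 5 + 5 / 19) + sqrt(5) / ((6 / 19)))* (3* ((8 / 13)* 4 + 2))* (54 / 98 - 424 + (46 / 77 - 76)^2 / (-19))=-11756011779821878* sqrt(5) / 33134862761 - 3315195321909769596 / 8544061040515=-1181352.55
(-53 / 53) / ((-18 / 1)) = 1 / 18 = 0.06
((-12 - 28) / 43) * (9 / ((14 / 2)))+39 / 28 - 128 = -153875 / 1204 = -127.80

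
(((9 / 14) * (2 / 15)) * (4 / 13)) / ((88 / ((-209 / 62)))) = -57 / 56420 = -0.00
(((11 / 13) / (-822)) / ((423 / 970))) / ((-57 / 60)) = 106700 / 42941691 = 0.00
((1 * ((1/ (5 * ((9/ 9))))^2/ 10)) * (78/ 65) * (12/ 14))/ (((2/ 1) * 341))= 9/ 1491875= 0.00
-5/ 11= -0.45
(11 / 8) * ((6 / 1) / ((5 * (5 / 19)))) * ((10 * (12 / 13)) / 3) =1254 / 65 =19.29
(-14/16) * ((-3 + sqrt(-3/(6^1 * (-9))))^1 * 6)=63/4- 7 * sqrt(2)/8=14.51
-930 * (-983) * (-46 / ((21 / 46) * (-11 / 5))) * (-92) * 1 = -296611992800 / 77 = -3852103802.60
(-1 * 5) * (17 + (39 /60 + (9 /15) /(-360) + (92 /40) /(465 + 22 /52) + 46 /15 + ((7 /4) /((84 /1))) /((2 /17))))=-606899761 /5808480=-104.49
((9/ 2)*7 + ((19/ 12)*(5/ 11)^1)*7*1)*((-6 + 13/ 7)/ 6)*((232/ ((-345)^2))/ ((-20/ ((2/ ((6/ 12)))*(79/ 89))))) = 45776471/ 5243646375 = 0.01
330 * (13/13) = 330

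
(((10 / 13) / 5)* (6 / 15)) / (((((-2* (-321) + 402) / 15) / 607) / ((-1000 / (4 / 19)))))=-2883250 / 1131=-2549.29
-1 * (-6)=6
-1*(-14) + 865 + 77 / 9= 7988 / 9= 887.56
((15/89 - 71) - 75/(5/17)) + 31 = -26240/89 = -294.83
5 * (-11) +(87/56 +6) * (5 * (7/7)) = -965/56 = -17.23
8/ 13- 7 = -83/ 13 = -6.38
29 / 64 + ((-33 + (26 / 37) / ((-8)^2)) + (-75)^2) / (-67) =-13169991 / 158656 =-83.01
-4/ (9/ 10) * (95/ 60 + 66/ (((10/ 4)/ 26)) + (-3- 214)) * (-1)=56518/ 27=2093.26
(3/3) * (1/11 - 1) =-10/11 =-0.91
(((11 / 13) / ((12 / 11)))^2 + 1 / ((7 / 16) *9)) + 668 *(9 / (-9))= -113649385 / 170352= -667.14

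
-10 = -10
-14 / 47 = -0.30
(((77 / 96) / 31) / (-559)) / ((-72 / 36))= 77 / 3327168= 0.00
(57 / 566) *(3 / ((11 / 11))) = 171 / 566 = 0.30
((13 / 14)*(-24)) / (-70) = 78 / 245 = 0.32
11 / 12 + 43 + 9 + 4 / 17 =10843 / 204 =53.15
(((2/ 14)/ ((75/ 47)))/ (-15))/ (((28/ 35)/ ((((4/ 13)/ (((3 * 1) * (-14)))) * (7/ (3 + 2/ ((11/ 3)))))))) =517/ 4791150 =0.00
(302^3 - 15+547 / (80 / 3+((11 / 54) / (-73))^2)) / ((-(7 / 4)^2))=-182617754122713296 / 20304774889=-8993832.98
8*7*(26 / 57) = 1456 / 57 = 25.54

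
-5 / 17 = -0.29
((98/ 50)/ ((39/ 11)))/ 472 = 539/ 460200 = 0.00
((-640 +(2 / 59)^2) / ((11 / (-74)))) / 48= 6869161 / 76582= 89.70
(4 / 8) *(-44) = -22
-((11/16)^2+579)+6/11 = -1630259/2816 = -578.93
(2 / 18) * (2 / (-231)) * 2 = -4 / 2079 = -0.00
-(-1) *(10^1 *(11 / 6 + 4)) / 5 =35 / 3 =11.67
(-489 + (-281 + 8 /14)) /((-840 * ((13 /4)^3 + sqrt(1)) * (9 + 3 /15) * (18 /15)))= 53860 /22933323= 0.00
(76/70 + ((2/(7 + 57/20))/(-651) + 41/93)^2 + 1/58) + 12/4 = 4.30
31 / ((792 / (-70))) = -1085 / 396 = -2.74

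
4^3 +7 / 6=391 / 6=65.17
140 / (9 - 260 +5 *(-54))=-140 / 521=-0.27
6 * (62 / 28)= 93 / 7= 13.29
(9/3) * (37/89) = 111/89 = 1.25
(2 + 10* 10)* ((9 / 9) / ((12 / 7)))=59.50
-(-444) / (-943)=-444 / 943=-0.47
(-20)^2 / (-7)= -400 / 7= -57.14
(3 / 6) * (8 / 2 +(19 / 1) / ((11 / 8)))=98 / 11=8.91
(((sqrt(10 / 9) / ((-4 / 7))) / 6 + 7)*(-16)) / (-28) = 4-sqrt(10) / 18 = 3.82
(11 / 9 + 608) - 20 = 5303 / 9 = 589.22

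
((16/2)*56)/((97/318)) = 142464/97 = 1468.70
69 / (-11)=-6.27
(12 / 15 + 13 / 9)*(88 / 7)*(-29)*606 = -52065904 / 105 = -495865.75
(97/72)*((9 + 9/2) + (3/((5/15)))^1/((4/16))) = 66.69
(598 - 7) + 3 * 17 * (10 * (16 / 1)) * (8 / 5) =13647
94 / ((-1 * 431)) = -94 / 431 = -0.22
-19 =-19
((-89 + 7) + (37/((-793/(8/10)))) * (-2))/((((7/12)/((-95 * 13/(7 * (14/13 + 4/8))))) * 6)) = 320935992/122549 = 2618.84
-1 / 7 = -0.14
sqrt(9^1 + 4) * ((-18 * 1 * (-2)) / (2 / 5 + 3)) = 180 * sqrt(13) / 17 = 38.18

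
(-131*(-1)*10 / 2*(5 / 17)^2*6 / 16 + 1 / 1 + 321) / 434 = 0.79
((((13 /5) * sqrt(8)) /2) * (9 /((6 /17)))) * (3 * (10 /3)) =663 * sqrt(2) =937.62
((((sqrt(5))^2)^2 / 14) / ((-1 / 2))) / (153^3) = -25 / 25071039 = -0.00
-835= -835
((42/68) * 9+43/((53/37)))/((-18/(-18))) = 64111/1802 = 35.58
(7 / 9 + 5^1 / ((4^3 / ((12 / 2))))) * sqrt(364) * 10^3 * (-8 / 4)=-44875 * sqrt(91) / 9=-47564.47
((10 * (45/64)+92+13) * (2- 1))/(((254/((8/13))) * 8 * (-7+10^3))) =1195/34974784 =0.00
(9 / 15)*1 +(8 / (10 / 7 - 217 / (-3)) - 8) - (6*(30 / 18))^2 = -830973 / 7745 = -107.29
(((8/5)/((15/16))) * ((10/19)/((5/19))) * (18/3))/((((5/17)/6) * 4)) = 13056/125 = 104.45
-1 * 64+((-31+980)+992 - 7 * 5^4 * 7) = -28748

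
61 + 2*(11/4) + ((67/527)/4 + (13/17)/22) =1543545/23188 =66.57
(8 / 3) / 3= 8 / 9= 0.89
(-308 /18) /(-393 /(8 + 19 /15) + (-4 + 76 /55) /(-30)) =5886650 /14560101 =0.40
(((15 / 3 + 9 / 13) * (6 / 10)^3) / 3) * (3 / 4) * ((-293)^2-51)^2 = 3676967753598 / 1625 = 2262749386.83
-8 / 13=-0.62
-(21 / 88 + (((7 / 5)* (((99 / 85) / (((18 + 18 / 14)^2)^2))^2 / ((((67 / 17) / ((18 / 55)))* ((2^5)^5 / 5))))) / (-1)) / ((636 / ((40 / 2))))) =-30175375309745541115117213553 / 126449191774171791360000000000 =-0.24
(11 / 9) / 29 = 11 / 261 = 0.04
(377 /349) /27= 377 /9423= 0.04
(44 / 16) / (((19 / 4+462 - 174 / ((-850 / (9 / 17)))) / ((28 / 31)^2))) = 62308400 / 12966010927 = 0.00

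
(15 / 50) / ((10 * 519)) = 1 / 17300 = 0.00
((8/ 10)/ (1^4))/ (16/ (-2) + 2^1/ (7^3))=-686/ 6855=-0.10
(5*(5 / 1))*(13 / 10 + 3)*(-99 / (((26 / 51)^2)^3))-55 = -374570966579645 / 617831552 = -606267.14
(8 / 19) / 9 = 8 / 171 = 0.05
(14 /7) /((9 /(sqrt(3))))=2 * sqrt(3) /9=0.38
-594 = -594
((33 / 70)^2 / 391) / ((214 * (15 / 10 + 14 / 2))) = 1089 / 3485022100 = 0.00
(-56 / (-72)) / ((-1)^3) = -7 / 9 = -0.78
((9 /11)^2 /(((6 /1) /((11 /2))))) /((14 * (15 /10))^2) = 3 /2156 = 0.00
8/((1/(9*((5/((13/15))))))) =415.38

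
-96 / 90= -16 / 15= -1.07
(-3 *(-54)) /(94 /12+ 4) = 972 /71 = 13.69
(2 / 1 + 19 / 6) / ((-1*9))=-31 / 54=-0.57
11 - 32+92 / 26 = -227 / 13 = -17.46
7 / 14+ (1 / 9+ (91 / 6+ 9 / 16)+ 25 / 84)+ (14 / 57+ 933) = 949.88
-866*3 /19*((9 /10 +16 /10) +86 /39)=-158911 /247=-643.36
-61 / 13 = -4.69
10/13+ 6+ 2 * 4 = 192/13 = 14.77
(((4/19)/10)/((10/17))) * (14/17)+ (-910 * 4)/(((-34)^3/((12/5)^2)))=1313662/2333675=0.56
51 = 51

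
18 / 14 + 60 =429 / 7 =61.29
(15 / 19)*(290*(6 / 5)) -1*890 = -11690 / 19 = -615.26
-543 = -543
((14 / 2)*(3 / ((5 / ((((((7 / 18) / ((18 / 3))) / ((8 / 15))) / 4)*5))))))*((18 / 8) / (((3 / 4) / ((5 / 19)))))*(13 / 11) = 15925 / 26752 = 0.60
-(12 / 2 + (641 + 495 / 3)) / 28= -29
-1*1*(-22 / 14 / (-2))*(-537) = 5907 / 14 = 421.93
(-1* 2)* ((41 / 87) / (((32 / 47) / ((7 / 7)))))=-1927 / 1392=-1.38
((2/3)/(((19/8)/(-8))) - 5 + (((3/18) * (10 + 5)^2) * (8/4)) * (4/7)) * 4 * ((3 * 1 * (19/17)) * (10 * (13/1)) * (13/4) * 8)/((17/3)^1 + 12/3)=576317040/3451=167000.01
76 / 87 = 0.87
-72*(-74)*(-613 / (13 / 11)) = -35926704 / 13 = -2763592.62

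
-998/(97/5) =-51.44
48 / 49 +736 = 36112 / 49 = 736.98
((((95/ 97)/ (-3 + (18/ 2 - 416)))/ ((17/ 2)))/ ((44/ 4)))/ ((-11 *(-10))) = -0.00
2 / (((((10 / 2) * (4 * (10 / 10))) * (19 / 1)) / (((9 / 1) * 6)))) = 0.28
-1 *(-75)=75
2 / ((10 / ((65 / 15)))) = 13 / 15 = 0.87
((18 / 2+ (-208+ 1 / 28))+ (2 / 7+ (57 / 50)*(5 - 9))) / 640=-142267 / 448000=-0.32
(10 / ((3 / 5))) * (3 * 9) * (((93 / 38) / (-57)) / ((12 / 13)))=-30225 / 1444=-20.93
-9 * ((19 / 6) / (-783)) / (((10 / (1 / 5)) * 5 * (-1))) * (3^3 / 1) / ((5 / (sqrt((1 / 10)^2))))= -57 / 725000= -0.00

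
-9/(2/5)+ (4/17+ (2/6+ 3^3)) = 5.07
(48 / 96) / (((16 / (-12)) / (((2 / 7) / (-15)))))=1 / 140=0.01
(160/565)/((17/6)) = 192/1921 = 0.10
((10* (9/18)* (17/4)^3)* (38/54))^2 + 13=217880378017/2985984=72967.70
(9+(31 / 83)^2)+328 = 2322554 / 6889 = 337.14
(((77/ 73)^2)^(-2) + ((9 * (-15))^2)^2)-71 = 11676102071332955/ 35153041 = 332150554.81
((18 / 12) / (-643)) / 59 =-3 / 75874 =-0.00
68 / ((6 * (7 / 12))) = 136 / 7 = 19.43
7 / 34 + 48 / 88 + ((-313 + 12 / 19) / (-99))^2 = 1288007581 / 120297474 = 10.71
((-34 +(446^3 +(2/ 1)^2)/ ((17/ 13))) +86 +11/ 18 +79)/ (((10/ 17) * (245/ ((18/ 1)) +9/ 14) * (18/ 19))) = 2761041514189/ 323280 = 8540712.43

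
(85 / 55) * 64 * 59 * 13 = 834496 / 11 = 75863.27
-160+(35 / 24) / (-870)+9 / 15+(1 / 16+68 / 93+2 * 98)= 12101549 / 323640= 37.39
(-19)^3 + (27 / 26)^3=-120534101 / 17576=-6857.88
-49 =-49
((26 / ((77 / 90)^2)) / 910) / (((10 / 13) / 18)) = 37908 / 41503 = 0.91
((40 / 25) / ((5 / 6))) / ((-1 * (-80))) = 0.02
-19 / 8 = -2.38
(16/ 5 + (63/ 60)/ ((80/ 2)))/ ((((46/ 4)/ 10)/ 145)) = 74849/ 184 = 406.79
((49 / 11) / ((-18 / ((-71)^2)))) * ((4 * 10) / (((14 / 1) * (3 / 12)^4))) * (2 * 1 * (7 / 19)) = -1264686080 / 1881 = -672347.73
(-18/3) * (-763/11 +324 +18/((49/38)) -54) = -694002/539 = -1287.57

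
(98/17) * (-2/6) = -98/51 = -1.92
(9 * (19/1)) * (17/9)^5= 26977283/6561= 4111.76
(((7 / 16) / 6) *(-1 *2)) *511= -3577 / 48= -74.52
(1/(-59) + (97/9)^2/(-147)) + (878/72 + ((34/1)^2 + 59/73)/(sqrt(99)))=31998871/2810052 + 2559 * sqrt(11)/73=127.65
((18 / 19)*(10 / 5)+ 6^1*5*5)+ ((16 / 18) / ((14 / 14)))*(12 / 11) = 95846 / 627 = 152.86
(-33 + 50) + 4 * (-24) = -79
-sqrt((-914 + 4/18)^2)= -8224/9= -913.78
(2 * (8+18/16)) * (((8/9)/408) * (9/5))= 73/1020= 0.07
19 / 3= 6.33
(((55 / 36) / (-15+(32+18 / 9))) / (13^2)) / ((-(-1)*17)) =55 / 1965132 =0.00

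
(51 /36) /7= 17 /84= 0.20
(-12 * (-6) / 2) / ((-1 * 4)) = -9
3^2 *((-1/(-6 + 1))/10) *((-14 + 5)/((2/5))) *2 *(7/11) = -567/110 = -5.15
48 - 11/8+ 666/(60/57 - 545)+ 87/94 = 60007187/1295320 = 46.33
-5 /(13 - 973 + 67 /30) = 150 /28733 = 0.01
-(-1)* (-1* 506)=-506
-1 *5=-5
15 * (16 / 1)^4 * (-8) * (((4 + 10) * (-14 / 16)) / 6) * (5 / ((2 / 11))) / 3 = 441548800 / 3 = 147182933.33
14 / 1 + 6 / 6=15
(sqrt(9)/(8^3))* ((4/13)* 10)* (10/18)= 25/2496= 0.01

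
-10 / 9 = -1.11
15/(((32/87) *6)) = 435/64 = 6.80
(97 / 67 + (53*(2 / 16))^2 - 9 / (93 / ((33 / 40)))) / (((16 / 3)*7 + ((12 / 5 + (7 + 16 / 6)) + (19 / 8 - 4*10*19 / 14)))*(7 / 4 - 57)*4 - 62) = 210564487 / 2293057848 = 0.09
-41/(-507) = 41/507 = 0.08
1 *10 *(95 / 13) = 950 / 13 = 73.08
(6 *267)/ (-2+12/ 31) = -24831/ 25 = -993.24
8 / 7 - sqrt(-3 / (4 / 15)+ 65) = 8 / 7 - sqrt(215) / 2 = -6.19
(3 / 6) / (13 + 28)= 1 / 82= 0.01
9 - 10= -1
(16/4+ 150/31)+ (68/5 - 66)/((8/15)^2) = -173977/992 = -175.38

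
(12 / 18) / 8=1 / 12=0.08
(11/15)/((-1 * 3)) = -11/45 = -0.24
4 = 4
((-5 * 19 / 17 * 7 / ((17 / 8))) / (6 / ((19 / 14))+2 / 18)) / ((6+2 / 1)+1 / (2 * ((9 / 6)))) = -545832 / 1119875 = -0.49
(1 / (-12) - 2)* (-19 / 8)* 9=1425 / 32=44.53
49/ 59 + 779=46010/ 59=779.83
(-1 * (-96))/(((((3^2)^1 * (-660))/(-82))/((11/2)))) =328/45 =7.29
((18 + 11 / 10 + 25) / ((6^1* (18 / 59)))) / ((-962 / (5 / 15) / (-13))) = 2891 / 26640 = 0.11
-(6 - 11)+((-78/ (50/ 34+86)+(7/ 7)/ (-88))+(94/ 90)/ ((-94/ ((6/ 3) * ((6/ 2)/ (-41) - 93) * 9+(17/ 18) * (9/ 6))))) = 8219147869/ 362143980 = 22.70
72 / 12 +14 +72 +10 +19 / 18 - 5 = 1765 / 18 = 98.06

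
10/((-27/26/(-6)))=520/9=57.78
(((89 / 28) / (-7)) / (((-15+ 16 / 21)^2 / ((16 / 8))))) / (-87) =267 / 5185258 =0.00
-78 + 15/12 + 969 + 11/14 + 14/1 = 25397/28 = 907.04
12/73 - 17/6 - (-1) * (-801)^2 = 281020069/438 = 641598.33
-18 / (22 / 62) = -558 / 11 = -50.73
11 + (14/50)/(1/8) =331/25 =13.24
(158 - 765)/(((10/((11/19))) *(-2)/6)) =105.43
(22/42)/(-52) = -11/1092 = -0.01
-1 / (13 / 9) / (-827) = 9 / 10751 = 0.00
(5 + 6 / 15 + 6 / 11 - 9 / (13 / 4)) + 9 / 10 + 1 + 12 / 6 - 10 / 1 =-4181 / 1430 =-2.92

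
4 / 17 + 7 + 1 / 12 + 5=2513 / 204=12.32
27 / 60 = 9 / 20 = 0.45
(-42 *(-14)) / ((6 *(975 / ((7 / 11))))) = 686 / 10725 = 0.06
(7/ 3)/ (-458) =-7/ 1374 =-0.01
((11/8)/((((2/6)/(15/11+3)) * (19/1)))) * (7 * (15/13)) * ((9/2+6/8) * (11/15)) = 14553/494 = 29.46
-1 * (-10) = 10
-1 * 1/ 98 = -1/ 98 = -0.01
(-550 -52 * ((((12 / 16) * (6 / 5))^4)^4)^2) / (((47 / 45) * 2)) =-124151741006974223960704968343445877 / 470000000000000000000000000000000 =-264.15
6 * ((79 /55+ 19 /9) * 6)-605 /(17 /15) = -379717 /935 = -406.11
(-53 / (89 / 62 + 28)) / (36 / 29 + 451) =-95294 / 23934875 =-0.00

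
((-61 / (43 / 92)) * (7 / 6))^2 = 385808164 / 16641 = 23184.19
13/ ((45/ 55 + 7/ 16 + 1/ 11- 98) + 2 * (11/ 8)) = -2288/ 16527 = -0.14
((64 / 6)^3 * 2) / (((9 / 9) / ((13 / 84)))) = 375.65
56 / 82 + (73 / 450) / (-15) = 186007 / 276750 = 0.67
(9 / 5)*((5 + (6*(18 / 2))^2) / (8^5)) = 26289 / 163840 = 0.16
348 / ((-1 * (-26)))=174 / 13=13.38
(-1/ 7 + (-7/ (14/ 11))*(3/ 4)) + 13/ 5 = -467/ 280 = -1.67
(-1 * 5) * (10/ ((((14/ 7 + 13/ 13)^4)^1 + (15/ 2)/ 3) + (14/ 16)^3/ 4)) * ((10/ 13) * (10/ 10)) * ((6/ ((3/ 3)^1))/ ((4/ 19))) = -9728000/ 742521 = -13.10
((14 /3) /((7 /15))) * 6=60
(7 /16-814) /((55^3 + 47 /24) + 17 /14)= -273357 /55903066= -0.00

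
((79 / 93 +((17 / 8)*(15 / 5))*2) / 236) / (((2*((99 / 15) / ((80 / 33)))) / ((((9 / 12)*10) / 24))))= 632375 / 191210976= 0.00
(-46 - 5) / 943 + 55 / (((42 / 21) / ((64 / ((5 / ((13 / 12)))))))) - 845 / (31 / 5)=21485284 / 87699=244.99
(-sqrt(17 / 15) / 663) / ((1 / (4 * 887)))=-3548 * sqrt(255) / 9945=-5.70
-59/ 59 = -1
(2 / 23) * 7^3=686 / 23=29.83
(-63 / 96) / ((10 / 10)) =-21 / 32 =-0.66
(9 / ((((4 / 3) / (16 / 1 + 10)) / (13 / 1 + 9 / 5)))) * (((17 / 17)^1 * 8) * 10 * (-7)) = -1454544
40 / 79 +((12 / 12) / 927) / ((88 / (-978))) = 530963 / 1074084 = 0.49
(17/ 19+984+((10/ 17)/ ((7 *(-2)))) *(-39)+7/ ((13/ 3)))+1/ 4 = 116208021/ 117572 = 988.40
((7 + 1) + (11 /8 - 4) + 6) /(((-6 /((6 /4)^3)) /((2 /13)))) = -63 /64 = -0.98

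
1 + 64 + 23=88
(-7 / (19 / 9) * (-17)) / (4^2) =1071 / 304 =3.52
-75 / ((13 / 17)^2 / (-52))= 6669.23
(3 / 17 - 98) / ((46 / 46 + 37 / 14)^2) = -325948 / 44217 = -7.37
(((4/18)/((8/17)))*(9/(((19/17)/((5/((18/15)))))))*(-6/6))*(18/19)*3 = -65025/1444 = -45.03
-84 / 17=-4.94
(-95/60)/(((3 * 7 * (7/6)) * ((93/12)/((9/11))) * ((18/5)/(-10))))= 950/50127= 0.02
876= 876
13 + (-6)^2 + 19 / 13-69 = -241 / 13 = -18.54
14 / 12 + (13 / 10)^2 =857 / 300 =2.86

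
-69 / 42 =-23 / 14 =-1.64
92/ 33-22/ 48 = 205/ 88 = 2.33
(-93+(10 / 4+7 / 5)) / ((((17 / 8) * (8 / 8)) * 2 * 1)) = -1782 / 85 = -20.96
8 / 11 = 0.73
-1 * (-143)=143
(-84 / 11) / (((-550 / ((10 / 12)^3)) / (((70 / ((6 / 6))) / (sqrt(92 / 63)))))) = 1225 * sqrt(161) / 33396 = 0.47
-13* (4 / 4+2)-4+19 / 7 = -282 / 7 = -40.29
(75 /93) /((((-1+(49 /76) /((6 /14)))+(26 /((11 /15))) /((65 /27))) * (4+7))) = 5700 /1184231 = 0.00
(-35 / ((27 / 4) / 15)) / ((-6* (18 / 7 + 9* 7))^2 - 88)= -8575 / 17055459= -0.00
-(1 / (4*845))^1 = -1 / 3380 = -0.00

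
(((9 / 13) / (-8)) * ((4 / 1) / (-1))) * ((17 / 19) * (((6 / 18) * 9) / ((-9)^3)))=-17 / 13338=-0.00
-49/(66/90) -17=-922/11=-83.82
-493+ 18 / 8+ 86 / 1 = -1619 / 4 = -404.75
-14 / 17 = -0.82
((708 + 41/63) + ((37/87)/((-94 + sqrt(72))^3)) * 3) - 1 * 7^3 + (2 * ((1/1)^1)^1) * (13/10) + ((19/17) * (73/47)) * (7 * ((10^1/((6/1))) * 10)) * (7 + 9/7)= 179533350495224878561/87735309136178760 - 737595 * sqrt(2)/2440142098072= 2046.31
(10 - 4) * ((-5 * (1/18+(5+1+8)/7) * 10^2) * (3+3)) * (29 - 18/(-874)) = -469234000/437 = -1073762.01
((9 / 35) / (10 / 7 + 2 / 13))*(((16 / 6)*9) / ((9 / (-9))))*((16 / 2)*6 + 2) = -195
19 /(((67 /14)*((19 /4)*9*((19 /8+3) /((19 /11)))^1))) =8512 /285219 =0.03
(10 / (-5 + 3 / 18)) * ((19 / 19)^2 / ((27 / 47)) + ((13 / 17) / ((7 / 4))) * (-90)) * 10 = 24153400 / 31059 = 777.66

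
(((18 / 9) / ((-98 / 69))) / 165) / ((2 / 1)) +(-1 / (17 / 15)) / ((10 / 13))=-1.15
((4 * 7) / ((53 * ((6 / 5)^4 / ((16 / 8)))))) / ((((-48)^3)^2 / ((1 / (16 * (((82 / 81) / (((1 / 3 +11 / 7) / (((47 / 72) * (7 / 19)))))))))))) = 59375 / 2914619014250496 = 0.00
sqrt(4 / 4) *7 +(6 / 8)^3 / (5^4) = 280027 / 40000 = 7.00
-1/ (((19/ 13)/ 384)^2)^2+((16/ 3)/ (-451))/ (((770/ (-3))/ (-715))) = -1960527274898804456/ 411423397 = -4765230390.87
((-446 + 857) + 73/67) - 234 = 11932/67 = 178.09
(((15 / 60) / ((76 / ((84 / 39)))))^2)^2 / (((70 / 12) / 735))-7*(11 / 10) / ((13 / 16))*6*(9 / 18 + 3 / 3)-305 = -929731998917669 / 2382142771840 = -390.29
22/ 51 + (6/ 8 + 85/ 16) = 5299/ 816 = 6.49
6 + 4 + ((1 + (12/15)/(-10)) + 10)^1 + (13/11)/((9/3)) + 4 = 20884/825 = 25.31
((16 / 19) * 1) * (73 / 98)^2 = 21316 / 45619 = 0.47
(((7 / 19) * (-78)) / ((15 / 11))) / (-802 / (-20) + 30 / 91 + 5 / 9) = -3279276 / 6377711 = -0.51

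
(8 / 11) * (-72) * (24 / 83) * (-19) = 262656 / 913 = 287.68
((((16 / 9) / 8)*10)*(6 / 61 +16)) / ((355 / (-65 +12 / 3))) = -3928 / 639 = -6.15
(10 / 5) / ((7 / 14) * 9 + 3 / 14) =14 / 33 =0.42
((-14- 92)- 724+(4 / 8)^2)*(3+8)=-36509 / 4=-9127.25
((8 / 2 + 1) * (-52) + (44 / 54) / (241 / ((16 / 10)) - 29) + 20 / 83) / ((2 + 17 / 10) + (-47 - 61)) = 5663881520 / 2274254199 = 2.49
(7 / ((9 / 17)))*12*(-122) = -58072 / 3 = -19357.33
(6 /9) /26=1 /39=0.03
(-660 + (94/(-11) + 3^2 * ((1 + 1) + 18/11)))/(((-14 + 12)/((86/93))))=300742/1023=293.98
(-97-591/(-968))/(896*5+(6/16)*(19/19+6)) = -93305/4339181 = -0.02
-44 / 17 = -2.59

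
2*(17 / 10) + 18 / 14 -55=-1761 / 35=-50.31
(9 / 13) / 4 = 9 / 52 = 0.17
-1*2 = -2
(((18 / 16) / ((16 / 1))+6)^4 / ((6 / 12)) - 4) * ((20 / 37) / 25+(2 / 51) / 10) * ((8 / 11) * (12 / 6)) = 87712392121489 / 870611681280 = 100.75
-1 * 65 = -65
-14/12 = -7/6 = -1.17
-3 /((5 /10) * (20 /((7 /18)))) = -0.12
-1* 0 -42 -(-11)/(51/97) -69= -4594/51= -90.08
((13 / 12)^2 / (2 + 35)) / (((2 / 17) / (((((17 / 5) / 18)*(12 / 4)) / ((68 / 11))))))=31603 / 1278720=0.02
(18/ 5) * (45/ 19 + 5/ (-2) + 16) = 5427/ 95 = 57.13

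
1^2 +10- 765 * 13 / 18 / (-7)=1259 / 14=89.93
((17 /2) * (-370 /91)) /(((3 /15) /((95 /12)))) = -1493875 /1092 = -1368.02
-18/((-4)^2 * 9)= -1/8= -0.12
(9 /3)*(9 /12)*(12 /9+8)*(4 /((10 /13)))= 546 /5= 109.20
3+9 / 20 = 69 / 20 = 3.45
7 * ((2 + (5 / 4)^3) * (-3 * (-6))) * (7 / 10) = 111573 / 320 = 348.67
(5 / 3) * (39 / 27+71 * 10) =32015 / 27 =1185.74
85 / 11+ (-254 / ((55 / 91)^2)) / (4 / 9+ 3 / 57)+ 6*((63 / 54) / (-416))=-148800872739 / 106964000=-1391.13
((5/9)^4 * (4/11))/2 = 1250/72171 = 0.02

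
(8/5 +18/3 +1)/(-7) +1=-8/35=-0.23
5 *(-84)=-420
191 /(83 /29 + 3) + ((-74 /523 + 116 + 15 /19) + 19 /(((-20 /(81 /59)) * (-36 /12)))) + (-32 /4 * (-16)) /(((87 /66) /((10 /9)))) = 13399896219571 /52026753420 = 257.56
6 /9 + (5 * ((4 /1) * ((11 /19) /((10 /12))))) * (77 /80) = 8003 /570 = 14.04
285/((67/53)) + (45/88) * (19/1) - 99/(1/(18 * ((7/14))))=-3866811/5896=-655.84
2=2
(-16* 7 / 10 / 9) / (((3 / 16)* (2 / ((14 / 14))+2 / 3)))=-112 / 45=-2.49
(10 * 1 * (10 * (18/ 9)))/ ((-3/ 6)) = -400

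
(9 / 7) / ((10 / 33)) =297 / 70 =4.24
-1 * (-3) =3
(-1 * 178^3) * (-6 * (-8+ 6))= -67677024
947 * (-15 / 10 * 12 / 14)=-8523 / 7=-1217.57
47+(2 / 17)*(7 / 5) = 4009 / 85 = 47.16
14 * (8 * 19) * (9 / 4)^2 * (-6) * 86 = -5558868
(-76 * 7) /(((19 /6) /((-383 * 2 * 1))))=128688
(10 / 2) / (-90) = -1 / 18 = -0.06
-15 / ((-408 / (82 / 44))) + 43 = 128861 / 2992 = 43.07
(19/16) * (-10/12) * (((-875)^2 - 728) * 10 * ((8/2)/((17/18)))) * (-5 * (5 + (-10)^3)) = -5422641669375/34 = -159489460863.97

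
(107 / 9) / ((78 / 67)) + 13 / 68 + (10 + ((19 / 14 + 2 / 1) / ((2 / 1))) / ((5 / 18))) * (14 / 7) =42.49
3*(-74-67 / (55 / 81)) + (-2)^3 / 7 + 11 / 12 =-2394289 / 4620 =-518.24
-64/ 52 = -16/ 13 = -1.23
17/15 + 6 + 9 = 242/15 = 16.13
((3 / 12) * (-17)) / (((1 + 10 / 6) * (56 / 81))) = -4131 / 1792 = -2.31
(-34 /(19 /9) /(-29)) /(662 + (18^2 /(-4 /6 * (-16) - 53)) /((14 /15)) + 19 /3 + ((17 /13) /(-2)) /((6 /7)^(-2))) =74265282 /88212752189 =0.00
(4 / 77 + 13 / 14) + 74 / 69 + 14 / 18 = 90239 / 31878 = 2.83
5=5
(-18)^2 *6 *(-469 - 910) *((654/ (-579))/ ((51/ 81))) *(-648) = -10224822803328/ 3281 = -3116373911.41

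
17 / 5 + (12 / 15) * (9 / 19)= 359 / 95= 3.78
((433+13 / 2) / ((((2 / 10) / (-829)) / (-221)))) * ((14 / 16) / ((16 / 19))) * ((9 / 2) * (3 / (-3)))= -963828655335 / 512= -1882477842.45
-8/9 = -0.89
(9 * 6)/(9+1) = 27/5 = 5.40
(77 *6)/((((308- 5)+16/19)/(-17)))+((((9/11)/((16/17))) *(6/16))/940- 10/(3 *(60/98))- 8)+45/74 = -98427905685949/2544346759680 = -38.68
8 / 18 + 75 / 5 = 139 / 9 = 15.44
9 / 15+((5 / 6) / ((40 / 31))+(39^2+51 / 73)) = 26681987 / 17520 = 1522.94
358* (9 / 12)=537 / 2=268.50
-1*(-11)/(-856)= -11/856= -0.01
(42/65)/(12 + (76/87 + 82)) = 1827/268255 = 0.01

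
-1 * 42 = -42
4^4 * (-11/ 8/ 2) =-176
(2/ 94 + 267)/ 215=2510/ 2021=1.24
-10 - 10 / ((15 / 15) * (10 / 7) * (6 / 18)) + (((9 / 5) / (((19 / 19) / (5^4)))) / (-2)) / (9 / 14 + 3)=-3152 / 17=-185.41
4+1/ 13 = 53/ 13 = 4.08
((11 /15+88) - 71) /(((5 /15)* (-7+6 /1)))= -266 /5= -53.20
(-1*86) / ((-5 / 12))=1032 / 5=206.40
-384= -384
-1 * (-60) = 60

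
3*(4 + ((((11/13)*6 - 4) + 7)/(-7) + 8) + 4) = 579/13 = 44.54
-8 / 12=-2 / 3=-0.67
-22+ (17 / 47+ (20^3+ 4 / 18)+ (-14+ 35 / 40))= 26955113 / 3384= 7965.46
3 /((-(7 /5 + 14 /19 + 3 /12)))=-1140 /907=-1.26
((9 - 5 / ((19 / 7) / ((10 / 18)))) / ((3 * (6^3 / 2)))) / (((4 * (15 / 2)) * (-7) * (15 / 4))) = -682 / 21815325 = -0.00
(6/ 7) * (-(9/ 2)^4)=-19683/ 56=-351.48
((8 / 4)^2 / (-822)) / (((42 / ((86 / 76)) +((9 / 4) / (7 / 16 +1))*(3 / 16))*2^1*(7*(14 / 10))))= -19780 / 2980431027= -0.00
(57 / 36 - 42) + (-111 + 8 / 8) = -1805 / 12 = -150.42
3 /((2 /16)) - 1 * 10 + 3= 17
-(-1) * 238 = 238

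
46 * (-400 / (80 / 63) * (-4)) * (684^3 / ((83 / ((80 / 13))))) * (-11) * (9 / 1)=-146900022919372800 / 1079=-136144599554562.37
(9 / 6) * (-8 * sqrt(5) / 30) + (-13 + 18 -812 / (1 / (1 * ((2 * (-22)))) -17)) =5639 / 107 -2 * sqrt(5) / 5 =51.81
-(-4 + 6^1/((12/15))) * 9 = -63/2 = -31.50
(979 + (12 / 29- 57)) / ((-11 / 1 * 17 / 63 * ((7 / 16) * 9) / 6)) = -2568000 / 5423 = -473.54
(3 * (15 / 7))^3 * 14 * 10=1822500 / 49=37193.88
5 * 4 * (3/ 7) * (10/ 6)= 100/ 7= 14.29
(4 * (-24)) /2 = -48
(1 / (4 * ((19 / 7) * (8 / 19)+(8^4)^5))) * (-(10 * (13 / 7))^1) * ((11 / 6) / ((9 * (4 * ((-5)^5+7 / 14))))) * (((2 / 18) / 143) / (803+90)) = 1 / 17509994902960607474215038144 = 0.00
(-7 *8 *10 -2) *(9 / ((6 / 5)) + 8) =-8711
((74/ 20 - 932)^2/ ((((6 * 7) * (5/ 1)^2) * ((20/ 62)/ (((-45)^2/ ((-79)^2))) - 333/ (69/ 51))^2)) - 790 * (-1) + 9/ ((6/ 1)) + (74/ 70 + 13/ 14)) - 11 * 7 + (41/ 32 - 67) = 18261095139543945952563/ 28060293326572421600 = 650.78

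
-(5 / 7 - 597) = 4174 / 7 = 596.29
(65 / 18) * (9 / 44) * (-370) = -12025 / 44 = -273.30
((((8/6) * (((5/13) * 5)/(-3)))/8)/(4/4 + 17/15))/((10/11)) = -275/4992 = -0.06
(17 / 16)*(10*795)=67575 / 8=8446.88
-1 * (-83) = 83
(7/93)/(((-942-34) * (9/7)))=-49/816912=-0.00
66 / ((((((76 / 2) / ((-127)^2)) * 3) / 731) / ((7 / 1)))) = 907853023 / 19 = 47781738.05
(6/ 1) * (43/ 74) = 129/ 37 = 3.49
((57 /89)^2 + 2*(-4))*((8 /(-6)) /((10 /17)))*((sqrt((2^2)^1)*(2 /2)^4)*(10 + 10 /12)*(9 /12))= 13286299 /47526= 279.56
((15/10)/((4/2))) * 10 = 15/2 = 7.50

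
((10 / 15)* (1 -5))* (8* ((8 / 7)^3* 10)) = -327680 / 1029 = -318.45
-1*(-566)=566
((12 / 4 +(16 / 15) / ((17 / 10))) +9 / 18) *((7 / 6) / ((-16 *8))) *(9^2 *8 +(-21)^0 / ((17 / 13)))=-32502463 / 1331712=-24.41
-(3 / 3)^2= -1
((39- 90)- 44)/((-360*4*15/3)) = 19/1440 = 0.01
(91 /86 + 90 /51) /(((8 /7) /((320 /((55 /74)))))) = 8551144 /8041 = 1063.44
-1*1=-1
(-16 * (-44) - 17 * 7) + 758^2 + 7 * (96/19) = 10928503/19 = 575184.37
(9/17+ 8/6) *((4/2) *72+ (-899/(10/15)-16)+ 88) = -71725/34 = -2109.56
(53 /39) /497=0.00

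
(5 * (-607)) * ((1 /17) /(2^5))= -3035 /544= -5.58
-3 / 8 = -0.38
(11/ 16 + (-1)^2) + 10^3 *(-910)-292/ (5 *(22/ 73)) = -800969043/ 880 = -910192.09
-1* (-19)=19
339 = 339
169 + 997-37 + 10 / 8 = 4521 / 4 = 1130.25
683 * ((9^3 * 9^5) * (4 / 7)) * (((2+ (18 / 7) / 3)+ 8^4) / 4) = 843570922430556 / 49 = 17215733110827.67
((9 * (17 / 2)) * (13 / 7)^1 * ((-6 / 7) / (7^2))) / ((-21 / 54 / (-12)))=-1288872 / 16807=-76.69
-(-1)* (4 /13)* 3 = 12 /13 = 0.92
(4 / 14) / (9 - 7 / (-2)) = 4 / 175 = 0.02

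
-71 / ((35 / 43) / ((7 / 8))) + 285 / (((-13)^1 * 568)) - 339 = -1916903 / 4615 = -415.36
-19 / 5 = -3.80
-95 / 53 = -1.79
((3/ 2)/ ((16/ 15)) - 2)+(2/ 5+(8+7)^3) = 539969/ 160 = 3374.81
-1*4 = -4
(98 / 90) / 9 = 49 / 405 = 0.12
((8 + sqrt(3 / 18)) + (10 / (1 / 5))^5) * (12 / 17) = 2 * sqrt(6) / 17 + 3750000096 / 17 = 220588241.23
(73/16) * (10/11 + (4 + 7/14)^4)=5280163/2816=1875.06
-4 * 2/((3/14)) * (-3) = 112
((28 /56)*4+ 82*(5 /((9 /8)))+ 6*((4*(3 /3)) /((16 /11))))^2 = 47513449 /324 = 146646.45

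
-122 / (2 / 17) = -1037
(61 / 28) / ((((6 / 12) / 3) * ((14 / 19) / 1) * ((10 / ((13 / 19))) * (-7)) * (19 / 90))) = -21411 / 26068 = -0.82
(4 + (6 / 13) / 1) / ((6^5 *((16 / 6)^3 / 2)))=29 / 479232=0.00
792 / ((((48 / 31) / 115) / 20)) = 1176450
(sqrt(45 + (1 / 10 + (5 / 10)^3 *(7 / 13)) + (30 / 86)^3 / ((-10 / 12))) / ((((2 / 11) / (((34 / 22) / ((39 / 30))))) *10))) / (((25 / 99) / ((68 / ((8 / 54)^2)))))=20857419 *sqrt(10426886741310) / 1249924000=53883.31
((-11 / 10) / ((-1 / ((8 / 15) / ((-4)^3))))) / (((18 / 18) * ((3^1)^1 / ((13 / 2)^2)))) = -1859 / 14400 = -0.13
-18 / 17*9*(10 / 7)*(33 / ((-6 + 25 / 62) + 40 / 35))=3314520 / 32861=100.86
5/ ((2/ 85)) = 425/ 2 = 212.50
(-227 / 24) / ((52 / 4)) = -227 / 312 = -0.73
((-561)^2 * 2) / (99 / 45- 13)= -174845 / 3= -58281.67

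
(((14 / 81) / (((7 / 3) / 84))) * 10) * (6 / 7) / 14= 80 / 21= 3.81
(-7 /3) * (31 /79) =-217 /237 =-0.92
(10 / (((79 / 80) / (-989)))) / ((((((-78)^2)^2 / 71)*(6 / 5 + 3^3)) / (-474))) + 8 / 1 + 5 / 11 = 10498255111 / 1196048997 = 8.78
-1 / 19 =-0.05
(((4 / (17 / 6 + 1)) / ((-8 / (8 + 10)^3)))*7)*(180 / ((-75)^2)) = -489888 / 2875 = -170.40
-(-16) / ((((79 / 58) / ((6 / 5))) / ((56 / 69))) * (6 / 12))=207872 / 9085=22.88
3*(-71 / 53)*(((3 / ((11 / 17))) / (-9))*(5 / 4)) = 6035 / 2332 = 2.59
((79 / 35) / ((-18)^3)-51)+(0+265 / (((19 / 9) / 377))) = 183335683619 / 3878280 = 47272.42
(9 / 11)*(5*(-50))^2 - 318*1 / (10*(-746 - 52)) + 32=748593743 / 14630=51168.40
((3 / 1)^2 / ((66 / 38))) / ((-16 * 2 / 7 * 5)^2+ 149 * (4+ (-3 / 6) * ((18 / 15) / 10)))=46550 / 9967089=0.00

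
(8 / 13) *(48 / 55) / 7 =384 / 5005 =0.08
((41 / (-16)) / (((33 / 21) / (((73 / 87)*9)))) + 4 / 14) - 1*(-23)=391981 / 35728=10.97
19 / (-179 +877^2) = 19 / 768950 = 0.00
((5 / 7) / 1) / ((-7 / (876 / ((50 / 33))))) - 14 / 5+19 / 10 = -29349 / 490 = -59.90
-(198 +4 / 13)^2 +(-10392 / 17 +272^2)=97816356 / 2873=34046.77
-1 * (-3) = 3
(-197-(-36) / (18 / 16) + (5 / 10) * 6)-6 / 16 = -1299 / 8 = -162.38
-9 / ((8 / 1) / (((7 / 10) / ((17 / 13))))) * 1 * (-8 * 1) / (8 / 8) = 819 / 170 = 4.82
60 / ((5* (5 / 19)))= 228 / 5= 45.60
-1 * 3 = -3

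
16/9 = 1.78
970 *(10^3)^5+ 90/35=6790000000000000018/7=970000000000000002.57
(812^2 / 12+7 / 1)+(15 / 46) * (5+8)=7584007 / 138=54956.57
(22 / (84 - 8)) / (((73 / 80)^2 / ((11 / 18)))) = 0.21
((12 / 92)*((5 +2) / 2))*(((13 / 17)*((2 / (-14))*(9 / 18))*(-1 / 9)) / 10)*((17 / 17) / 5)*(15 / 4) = 13 / 62560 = 0.00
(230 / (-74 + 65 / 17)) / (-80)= 391 / 9544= 0.04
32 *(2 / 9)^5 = 1024 / 59049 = 0.02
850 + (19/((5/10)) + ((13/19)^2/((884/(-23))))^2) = 535112711353/602604304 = 888.00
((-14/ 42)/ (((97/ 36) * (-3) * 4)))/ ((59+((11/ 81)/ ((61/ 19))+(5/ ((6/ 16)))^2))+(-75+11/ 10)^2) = 0.00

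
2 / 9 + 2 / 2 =11 / 9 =1.22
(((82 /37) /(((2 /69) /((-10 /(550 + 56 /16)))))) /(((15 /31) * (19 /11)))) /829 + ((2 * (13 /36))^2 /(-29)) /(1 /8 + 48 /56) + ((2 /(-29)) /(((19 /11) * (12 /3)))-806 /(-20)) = 606406810859 /15058633293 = 40.27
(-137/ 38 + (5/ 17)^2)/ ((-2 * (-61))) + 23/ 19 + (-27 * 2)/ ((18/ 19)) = -74785603/ 1339804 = -55.82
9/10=0.90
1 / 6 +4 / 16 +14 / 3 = 61 / 12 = 5.08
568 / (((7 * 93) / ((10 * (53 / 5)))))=60208 / 651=92.49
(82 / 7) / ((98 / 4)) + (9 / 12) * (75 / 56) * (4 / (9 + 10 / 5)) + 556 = 16807761 / 30184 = 556.84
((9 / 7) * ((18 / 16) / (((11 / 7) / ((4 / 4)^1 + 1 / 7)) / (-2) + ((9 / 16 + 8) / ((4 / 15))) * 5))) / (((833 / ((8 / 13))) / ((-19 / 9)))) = -10944 / 775540493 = -0.00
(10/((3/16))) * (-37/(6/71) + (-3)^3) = -223120/9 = -24791.11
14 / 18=7 / 9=0.78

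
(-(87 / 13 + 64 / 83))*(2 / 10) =-8053 / 5395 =-1.49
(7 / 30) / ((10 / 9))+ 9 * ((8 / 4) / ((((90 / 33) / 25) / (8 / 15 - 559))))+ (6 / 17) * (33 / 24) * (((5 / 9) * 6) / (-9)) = -92146.97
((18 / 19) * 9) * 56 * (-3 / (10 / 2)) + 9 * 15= -14391 / 95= -151.48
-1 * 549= -549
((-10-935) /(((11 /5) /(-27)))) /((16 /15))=1913625 /176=10872.87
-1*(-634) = 634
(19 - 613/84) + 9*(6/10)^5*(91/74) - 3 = 92880589/9712500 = 9.56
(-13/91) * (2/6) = -0.05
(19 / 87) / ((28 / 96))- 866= -175646 / 203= -865.25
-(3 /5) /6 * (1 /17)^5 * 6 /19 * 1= -3 /134886415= -0.00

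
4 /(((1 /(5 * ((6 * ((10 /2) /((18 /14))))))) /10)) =14000 /3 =4666.67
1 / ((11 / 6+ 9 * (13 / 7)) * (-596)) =-21 / 232142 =-0.00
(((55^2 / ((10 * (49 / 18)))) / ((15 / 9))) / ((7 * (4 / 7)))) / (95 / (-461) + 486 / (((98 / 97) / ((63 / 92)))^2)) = 6373760184 / 85297177127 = 0.07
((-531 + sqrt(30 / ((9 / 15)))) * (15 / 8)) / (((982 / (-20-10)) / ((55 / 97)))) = 6571125 / 381016-61875 * sqrt(2) / 381016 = 17.02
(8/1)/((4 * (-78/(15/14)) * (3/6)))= -5/91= -0.05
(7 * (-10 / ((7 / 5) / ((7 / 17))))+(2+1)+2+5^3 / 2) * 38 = 30305 / 17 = 1782.65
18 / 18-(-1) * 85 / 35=24 / 7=3.43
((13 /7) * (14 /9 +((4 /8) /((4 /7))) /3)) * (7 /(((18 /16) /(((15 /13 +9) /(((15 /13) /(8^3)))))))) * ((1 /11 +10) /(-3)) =-131016704 /405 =-323498.03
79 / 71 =1.11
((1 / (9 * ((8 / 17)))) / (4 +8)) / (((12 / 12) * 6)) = 17 / 5184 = 0.00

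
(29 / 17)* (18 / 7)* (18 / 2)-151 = -111.52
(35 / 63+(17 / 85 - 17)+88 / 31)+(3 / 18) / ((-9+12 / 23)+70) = -10582627 / 789570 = -13.40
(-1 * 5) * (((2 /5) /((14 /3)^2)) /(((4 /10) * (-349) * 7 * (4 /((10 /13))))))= 225 /12449528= 0.00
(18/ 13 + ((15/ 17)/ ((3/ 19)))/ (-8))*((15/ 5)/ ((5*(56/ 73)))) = 265647/ 495040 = 0.54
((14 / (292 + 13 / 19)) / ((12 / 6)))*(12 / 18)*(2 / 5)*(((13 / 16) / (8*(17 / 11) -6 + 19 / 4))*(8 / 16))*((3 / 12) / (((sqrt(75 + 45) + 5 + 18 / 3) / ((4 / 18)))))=0.00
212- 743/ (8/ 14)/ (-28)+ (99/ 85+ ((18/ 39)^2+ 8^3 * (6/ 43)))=3273853513/ 9883120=331.26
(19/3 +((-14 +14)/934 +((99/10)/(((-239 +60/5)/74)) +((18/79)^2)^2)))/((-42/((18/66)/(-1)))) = 206146749968/10212126986985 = 0.02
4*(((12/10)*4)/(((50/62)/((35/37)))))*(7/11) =145824/10175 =14.33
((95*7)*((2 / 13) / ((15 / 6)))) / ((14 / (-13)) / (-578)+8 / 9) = 1383732 / 30119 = 45.94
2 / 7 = 0.29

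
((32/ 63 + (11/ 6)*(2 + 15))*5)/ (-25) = -6.33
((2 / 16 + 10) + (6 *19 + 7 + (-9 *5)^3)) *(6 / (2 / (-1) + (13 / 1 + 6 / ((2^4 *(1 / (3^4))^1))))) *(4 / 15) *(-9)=52412472 / 1655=31669.17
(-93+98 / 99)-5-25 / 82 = -790003 / 8118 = -97.31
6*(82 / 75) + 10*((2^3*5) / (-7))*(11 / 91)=-5532 / 15925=-0.35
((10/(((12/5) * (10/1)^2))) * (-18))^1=-3/4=-0.75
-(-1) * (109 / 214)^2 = 11881 / 45796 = 0.26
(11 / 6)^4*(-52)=-587.45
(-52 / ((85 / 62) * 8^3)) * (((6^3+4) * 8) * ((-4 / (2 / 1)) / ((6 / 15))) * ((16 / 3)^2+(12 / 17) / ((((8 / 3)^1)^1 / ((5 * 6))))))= 123392555 / 5202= 23720.21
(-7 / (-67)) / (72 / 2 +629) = 1 / 6365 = 0.00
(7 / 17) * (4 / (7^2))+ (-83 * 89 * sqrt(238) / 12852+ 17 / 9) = 2059 / 1071 - 7387 * sqrt(238) / 12852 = -6.94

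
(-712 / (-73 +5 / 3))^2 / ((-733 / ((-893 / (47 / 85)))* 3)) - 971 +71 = -826.83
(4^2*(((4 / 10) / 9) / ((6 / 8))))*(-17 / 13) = -2176 / 1755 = -1.24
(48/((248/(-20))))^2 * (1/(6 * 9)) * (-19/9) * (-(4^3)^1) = 972800/25947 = 37.49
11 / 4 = 2.75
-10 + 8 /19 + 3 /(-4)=-10.33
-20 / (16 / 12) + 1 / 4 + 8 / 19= -1089 / 76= -14.33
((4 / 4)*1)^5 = 1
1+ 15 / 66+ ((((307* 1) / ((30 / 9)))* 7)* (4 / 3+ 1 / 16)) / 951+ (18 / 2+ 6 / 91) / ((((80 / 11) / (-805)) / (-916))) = 20000652874649 / 21758880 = 919194.96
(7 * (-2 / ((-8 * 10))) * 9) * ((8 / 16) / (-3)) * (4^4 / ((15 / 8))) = -35.84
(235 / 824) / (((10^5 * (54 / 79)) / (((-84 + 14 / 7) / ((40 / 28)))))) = -1065631 / 4449600000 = -0.00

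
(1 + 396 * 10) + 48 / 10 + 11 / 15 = 59498 / 15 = 3966.53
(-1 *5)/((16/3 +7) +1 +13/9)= -45/133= -0.34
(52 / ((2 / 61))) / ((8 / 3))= 2379 / 4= 594.75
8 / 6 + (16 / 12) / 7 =32 / 21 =1.52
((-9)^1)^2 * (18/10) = 145.80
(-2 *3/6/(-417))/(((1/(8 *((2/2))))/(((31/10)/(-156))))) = -31/81315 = -0.00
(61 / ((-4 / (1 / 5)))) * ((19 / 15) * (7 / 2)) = -8113 / 600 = -13.52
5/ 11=0.45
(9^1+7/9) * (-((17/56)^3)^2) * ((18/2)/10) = -265513259/38551224320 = -0.01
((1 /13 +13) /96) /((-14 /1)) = -85 /8736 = -0.01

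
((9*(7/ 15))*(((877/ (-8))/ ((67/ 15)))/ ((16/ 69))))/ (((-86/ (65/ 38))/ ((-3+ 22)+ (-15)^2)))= 15115844835/ 7006592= 2157.37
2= 2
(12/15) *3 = 2.40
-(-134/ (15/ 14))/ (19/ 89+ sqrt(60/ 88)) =-9970136/ 237585+ 2122828 * sqrt(330)/ 237585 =120.35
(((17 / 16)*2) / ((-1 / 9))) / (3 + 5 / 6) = -459 / 92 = -4.99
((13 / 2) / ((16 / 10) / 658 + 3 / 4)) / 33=42770 / 163383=0.26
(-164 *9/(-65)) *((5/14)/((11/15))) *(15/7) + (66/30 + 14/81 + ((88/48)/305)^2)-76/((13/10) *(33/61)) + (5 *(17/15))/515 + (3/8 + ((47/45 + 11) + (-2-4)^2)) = -1460227445737507/43505486224200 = -33.56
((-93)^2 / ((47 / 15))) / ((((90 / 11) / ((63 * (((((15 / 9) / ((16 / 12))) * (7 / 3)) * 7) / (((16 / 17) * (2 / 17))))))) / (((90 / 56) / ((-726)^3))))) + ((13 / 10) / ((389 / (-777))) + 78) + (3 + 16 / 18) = 79.28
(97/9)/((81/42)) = 1358/243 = 5.59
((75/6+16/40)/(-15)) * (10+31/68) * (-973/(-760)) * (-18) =267727761/1292000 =207.22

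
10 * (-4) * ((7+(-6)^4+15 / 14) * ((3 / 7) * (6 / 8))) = -821565 / 49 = -16766.63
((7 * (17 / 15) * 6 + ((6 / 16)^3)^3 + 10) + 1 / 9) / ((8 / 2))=348564325351 / 24159191040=14.43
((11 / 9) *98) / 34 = 539 / 153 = 3.52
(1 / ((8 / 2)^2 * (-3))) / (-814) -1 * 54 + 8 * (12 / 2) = -234431 / 39072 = -6.00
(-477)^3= -108531333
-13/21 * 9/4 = -1.39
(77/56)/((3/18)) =8.25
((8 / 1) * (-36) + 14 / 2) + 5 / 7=-1962 / 7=-280.29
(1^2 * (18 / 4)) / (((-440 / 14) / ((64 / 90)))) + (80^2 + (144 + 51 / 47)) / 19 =84570221 / 245575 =344.38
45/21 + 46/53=1117/371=3.01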